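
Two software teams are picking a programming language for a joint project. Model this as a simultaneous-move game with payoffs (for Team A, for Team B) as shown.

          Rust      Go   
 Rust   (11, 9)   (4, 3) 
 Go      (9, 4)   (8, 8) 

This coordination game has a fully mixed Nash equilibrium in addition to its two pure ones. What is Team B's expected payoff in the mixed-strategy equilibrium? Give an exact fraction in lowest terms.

Team A mixes with probability p on Rust, chosen so Team B is indifferent: 9p + 4(1−p) = 3p + 8(1−p) gives p = 2/5.
Team B's expected payoff is 9·2/5 + 4·3/5 = 6.

6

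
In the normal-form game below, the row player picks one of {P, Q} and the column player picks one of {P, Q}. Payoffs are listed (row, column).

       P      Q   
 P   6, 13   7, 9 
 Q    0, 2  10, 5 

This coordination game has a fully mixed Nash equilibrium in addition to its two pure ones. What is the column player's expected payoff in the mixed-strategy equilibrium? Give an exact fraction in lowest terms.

47/7

The row player mixes with probability p on P, chosen so the column player is indifferent: 13p + 2(1−p) = 9p + 5(1−p) gives p = 3/7.
The column player's expected payoff is 13·3/7 + 2·4/7 = 47/7.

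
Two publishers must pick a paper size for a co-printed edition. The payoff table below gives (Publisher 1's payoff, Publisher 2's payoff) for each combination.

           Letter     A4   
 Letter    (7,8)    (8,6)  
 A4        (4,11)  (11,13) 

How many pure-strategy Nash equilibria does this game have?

Both Letter: Publisher 1 gets 7 (best alternative 4); Publisher 2 gets 8 (best alternative 6). Neither deviates — NE.
Both A4: Publisher 1 gets 11 (best alternative 8); Publisher 2 gets 13 (best alternative 11). Neither deviates — NE.
(Letter, A4) is not a NE: Publisher 1 would switch to A4 (11 > 8).
No other cell survives both best-response checks, so there are 2 pure NE.

2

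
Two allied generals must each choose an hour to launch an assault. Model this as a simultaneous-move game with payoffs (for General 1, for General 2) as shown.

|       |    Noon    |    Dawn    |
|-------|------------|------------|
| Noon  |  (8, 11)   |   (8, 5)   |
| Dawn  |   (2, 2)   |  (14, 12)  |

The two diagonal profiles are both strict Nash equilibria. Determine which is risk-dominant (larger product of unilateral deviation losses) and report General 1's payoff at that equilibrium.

At both Noon: General 1 loses 8 − 2 = 6 by deviating; General 2 loses 11 − 5 = 6. Product = 6·6 = 36.
At both Dawn: General 1 loses 14 − 8 = 6 by deviating; General 2 loses 12 − 2 = 10. Product = 6·10 = 60.
60 > 36, so both Dawn is risk-dominant. General 1's payoff there is 14.

14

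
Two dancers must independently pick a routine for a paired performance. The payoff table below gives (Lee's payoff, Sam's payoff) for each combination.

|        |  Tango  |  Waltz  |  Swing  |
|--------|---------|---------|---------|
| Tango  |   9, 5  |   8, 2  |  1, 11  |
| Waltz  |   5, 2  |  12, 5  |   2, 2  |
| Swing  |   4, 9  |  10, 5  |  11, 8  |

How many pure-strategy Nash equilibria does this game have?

1

Both Waltz: Lee gets 12 (best alternative 10); Sam gets 5 (best alternative 2). Neither deviates — NE.
Both Tango is not a NE: Sam would switch to Swing (11 > 5).
No other cell survives both best-response checks, so there is 1 pure NE.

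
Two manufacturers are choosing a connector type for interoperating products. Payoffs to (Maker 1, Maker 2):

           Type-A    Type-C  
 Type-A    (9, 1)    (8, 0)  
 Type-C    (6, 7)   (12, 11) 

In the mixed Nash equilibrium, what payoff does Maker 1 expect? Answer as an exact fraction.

Maker 2 mixes with probability q on Type-A, chosen so Maker 1 is indifferent: 9q + 8(1−q) = 6q + 12(1−q) gives q = 4/7.
Maker 1's expected payoff (from either row, since indifferent) is 9·4/7 + 8·3/7 = 60/7.

60/7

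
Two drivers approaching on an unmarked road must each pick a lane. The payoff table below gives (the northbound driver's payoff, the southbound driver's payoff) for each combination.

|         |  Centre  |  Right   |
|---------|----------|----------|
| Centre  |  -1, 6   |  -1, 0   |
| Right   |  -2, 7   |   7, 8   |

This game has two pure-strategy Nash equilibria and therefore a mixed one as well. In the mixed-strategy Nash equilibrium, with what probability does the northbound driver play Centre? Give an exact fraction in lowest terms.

The northbound driver's mix p on Centre must make the southbound driver indifferent between Centre and Right.
The southbound driver's payoff from Centre: 6p + 7(1−p). From Right: 0p + 8(1−p).
Set equal: 6p = 1(1−p) → p = 1/7.

1/7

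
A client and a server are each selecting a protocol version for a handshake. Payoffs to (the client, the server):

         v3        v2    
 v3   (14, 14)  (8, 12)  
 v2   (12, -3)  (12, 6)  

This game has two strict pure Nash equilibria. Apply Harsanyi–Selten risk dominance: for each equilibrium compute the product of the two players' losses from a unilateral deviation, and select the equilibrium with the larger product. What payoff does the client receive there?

12

At both v3: the client loses 14 − 12 = 2 by deviating; the server loses 14 − 12 = 2. Product = 2·2 = 4.
At both v2: the client loses 12 − 8 = 4 by deviating; the server loses 6 − (-3) = 9. Product = 4·9 = 36.
36 > 4, so both v2 is risk-dominant. The client's payoff there is 12.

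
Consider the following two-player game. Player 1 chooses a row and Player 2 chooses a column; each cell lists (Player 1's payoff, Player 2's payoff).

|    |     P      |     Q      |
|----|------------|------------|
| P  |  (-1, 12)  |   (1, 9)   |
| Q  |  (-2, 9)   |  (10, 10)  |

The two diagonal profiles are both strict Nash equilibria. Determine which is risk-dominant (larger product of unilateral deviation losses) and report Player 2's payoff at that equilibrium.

10

At both P: Player 1 loses -1 − (-2) = 1 by deviating; Player 2 loses 12 − 9 = 3. Product = 1·3 = 3.
At both Q: Player 1 loses 10 − 1 = 9 by deviating; Player 2 loses 10 − 9 = 1. Product = 9·1 = 9.
9 > 3, so both Q is risk-dominant. Player 2's payoff there is 10.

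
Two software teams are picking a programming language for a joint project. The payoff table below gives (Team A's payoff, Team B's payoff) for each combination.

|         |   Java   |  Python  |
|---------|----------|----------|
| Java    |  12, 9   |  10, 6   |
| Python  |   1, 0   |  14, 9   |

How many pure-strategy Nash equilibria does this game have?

2

Both Java: Team A gets 12 (best alternative 1); Team B gets 9 (best alternative 6). Neither deviates — NE.
Both Python: Team A gets 14 (best alternative 10); Team B gets 9 (best alternative 0). Neither deviates — NE.
(Python, Java) is not a NE: Team A would switch to Java (12 > 1).
No other cell survives both best-response checks, so there are 2 pure NE.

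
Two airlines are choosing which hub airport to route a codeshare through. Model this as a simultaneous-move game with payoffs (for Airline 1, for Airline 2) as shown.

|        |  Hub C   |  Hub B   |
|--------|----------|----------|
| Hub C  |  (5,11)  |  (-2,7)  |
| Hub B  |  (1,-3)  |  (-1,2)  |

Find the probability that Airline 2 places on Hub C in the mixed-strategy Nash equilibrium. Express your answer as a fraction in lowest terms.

1/5

Airline 2's mix q on Hub C must make Airline 1 indifferent between Hub C and Hub B.
Airline 1's payoff from Hub C: 5q + (-2)(1−q). From Hub B: 1q + (-1)(1−q).
Set equal: 4q = 1(1−q) → q = 1/5.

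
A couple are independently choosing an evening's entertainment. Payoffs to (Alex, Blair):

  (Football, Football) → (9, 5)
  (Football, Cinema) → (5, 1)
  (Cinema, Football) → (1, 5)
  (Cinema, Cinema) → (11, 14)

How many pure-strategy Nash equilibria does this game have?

Both Football: Alex gets 9 (best alternative 1); Blair gets 5 (best alternative 1). Neither deviates — NE.
Both Cinema: Alex gets 11 (best alternative 5); Blair gets 14 (best alternative 5). Neither deviates — NE.
(Cinema, Football) is not a NE: Alex would switch to Football (9 > 1).
No other cell survives both best-response checks, so there are 2 pure NE.

2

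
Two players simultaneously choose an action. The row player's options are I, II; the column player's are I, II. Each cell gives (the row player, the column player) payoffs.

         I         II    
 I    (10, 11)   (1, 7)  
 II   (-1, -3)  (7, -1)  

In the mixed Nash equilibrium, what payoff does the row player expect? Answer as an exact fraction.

71/17

The column player mixes with probability q on I, chosen so the row player is indifferent: 10q + 1(1−q) = (-1)q + 7(1−q) gives q = 6/17.
The row player's expected payoff (from either row, since indifferent) is 10·6/17 + 1·11/17 = 71/17.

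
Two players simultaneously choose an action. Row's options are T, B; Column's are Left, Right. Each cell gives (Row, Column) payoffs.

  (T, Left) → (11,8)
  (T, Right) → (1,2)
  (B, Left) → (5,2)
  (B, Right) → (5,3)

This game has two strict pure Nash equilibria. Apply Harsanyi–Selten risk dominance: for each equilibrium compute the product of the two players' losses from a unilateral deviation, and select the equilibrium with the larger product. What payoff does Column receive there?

At (T, Left): Row loses 11 − 5 = 6 by deviating; Column loses 8 − 2 = 6. Product = 6·6 = 36.
At (B, Right): Row loses 5 − 1 = 4 by deviating; Column loses 3 − 2 = 1. Product = 4·1 = 4.
36 > 4, so (T, Left) is risk-dominant. Column's payoff there is 8.

8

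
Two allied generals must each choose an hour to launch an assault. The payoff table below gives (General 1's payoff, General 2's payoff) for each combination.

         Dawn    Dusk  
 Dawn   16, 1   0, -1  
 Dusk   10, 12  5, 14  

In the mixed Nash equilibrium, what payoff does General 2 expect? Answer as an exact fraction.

General 1 mixes with probability p on Dawn, chosen so General 2 is indifferent: 1p + 12(1−p) = (-1)p + 14(1−p) gives p = 1/2.
General 2's expected payoff is 1·1/2 + 12·1/2 = 13/2.

13/2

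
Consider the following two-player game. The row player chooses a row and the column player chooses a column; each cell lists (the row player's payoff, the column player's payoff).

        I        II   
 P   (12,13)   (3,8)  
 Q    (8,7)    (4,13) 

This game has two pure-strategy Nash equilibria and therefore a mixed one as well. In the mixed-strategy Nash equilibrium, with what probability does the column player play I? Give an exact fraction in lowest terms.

The column player's mix q on I must make the row player indifferent between P and Q.
The row player's payoff from P: 12q + 3(1−q). From Q: 8q + 4(1−q).
Set equal: 4q = 1(1−q) → q = 1/5.

1/5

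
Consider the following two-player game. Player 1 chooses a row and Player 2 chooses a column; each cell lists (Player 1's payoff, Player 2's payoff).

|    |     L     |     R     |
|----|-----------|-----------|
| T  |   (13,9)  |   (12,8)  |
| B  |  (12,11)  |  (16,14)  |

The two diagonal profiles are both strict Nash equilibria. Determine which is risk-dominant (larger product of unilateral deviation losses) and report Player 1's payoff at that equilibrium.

16

At (T, L): Player 1 loses 13 − 12 = 1 by deviating; Player 2 loses 9 − 8 = 1. Product = 1·1 = 1.
At (B, R): Player 1 loses 16 − 12 = 4 by deviating; Player 2 loses 14 − 11 = 3. Product = 4·3 = 12.
12 > 1, so (B, R) is risk-dominant. Player 1's payoff there is 16.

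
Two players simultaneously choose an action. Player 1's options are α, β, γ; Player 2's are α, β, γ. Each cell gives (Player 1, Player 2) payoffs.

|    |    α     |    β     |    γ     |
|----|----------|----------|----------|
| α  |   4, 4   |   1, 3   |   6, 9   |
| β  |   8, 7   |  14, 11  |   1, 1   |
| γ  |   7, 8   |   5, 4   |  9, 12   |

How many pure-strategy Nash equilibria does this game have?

Both β: Player 1 gets 14 (best alternative 5); Player 2 gets 11 (best alternative 7). Neither deviates — NE.
Both γ: Player 1 gets 9 (best alternative 6); Player 2 gets 12 (best alternative 8). Neither deviates — NE.
Both α is not a NE: Player 1 would switch to β (8 > 4).
No other cell survives both best-response checks, so there are 2 pure NE.

2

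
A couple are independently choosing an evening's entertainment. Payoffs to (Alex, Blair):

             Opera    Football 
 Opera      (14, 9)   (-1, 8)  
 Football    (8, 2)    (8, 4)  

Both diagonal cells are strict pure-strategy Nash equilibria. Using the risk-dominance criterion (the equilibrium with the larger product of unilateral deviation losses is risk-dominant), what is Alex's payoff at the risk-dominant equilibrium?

8

At both Opera: Alex loses 14 − 8 = 6 by deviating; Blair loses 9 − 8 = 1. Product = 6·1 = 6.
At both Football: Alex loses 8 − (-1) = 9 by deviating; Blair loses 4 − 2 = 2. Product = 9·2 = 18.
18 > 6, so both Football is risk-dominant. Alex's payoff there is 8.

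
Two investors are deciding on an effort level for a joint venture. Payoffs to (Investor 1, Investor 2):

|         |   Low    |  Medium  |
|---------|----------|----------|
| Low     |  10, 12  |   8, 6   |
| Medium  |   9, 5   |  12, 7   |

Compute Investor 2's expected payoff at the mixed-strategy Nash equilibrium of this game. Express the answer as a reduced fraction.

27/4

Investor 1 mixes with probability p on Low, chosen so Investor 2 is indifferent: 12p + 5(1−p) = 6p + 7(1−p) gives p = 1/4.
Investor 2's expected payoff is 12·1/4 + 5·3/4 = 27/4.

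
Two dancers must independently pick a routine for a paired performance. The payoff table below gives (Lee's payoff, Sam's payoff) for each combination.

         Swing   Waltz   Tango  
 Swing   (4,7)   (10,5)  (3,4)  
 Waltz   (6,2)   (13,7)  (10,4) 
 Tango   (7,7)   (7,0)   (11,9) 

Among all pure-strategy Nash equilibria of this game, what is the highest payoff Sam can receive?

9

Both Waltz is a pure NE (Lee: 13 ≥ 10; Sam: 7 ≥ 4). Sam gets 7.
Both Tango is a pure NE (Lee: 11 ≥ 10; Sam: 9 ≥ 7). Sam gets 9.
Every other cell has a profitable deviation for at least one player. Highest of {7, 9} is 9.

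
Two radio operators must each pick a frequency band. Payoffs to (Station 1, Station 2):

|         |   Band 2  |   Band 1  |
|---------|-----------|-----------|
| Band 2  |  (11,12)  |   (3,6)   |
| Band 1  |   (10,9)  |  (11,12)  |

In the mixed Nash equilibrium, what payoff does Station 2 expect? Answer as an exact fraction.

Station 1 mixes with probability p on Band 2, chosen so Station 2 is indifferent: 12p + 9(1−p) = 6p + 12(1−p) gives p = 1/3.
Station 2's expected payoff is 12·1/3 + 9·2/3 = 10.

10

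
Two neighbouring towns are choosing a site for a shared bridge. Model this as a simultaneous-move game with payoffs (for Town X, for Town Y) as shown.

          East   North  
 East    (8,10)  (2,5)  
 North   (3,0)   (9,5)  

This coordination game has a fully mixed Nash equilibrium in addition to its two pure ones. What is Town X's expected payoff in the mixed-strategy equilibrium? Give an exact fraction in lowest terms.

Town Y mixes with probability q on East, chosen so Town X is indifferent: 8q + 2(1−q) = 3q + 9(1−q) gives q = 7/12.
Town X's expected payoff (from either row, since indifferent) is 8·7/12 + 2·5/12 = 11/2.

11/2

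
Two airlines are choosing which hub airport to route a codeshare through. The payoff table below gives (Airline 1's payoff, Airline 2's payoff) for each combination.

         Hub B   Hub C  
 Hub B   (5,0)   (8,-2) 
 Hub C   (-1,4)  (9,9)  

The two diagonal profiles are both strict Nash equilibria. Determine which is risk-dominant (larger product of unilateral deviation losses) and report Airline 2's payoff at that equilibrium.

At both Hub B: Airline 1 loses 5 − (-1) = 6 by deviating; Airline 2 loses 0 − (-2) = 2. Product = 6·2 = 12.
At both Hub C: Airline 1 loses 9 − 8 = 1 by deviating; Airline 2 loses 9 − 4 = 5. Product = 1·5 = 5.
12 > 5, so both Hub B is risk-dominant. Airline 2's payoff there is 0.

0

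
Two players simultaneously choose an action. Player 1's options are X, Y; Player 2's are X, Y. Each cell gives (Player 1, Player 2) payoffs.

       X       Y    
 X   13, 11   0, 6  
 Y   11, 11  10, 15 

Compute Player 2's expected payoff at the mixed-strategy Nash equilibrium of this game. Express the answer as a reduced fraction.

11

Player 1 mixes with probability p on X, chosen so Player 2 is indifferent: 11p + 11(1−p) = 6p + 15(1−p) gives p = 4/9.
Player 2's expected payoff is 11·4/9 + 11·5/9 = 11.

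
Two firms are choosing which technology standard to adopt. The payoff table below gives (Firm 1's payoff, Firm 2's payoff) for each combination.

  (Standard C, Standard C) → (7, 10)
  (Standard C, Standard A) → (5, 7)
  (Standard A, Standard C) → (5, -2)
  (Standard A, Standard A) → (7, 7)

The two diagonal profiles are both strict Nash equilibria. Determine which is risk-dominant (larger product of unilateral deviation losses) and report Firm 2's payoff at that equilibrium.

At both Standard C: Firm 1 loses 7 − 5 = 2 by deviating; Firm 2 loses 10 − 7 = 3. Product = 2·3 = 6.
At both Standard A: Firm 1 loses 7 − 5 = 2 by deviating; Firm 2 loses 7 − (-2) = 9. Product = 2·9 = 18.
18 > 6, so both Standard A is risk-dominant. Firm 2's payoff there is 7.

7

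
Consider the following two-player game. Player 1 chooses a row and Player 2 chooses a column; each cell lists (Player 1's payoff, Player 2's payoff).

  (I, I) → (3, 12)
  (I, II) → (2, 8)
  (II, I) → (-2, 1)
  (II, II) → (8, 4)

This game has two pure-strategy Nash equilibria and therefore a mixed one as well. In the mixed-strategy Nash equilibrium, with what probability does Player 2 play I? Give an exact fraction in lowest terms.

6/11

Player 2's mix q on I must make Player 1 indifferent between I and II.
Player 1's payoff from I: 3q + 2(1−q). From II: (-2)q + 8(1−q).
Set equal: 5q = 6(1−q) → q = 6/11.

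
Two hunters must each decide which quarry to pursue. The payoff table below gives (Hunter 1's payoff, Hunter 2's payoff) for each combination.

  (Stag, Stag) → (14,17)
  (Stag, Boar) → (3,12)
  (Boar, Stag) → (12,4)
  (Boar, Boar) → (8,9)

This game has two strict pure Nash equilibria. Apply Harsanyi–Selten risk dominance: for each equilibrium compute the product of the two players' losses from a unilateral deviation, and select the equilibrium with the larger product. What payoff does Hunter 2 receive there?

At both Stag: Hunter 1 loses 14 − 12 = 2 by deviating; Hunter 2 loses 17 − 12 = 5. Product = 2·5 = 10.
At both Boar: Hunter 1 loses 8 − 3 = 5 by deviating; Hunter 2 loses 9 − 4 = 5. Product = 5·5 = 25.
25 > 10, so both Boar is risk-dominant. Hunter 2's payoff there is 9.

9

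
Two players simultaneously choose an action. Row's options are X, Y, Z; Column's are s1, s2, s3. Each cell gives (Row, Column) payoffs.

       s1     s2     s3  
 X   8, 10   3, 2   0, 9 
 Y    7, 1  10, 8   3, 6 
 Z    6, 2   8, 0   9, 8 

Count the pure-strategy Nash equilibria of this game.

(X, s1): Row gets 8 (best alternative 7); Column gets 10 (best alternative 9). Neither deviates — NE.
(Y, s2): Row gets 10 (best alternative 8); Column gets 8 (best alternative 6). Neither deviates — NE.
(Z, s3): Row gets 9 (best alternative 3); Column gets 8 (best alternative 2). Neither deviates — NE.
(X, s3) is not a NE: Row would switch to Z (9 > 0).
No other cell survives both best-response checks, so there are 3 pure NE.

3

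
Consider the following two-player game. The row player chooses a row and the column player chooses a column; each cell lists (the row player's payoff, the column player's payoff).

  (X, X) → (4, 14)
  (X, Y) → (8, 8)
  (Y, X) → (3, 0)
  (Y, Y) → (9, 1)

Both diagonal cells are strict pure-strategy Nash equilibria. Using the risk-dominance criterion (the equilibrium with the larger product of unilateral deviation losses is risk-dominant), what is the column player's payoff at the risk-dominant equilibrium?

14

At both X: the row player loses 4 − 3 = 1 by deviating; the column player loses 14 − 8 = 6. Product = 1·6 = 6.
At both Y: the row player loses 9 − 8 = 1 by deviating; the column player loses 1 − 0 = 1. Product = 1·1 = 1.
6 > 1, so both X is risk-dominant. The column player's payoff there is 14.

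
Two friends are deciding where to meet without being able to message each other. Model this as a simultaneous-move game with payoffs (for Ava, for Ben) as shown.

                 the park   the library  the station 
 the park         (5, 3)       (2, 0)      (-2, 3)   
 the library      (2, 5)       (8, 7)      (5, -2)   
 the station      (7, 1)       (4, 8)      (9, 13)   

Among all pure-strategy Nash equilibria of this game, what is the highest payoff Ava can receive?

Both the library is a pure NE (Ava: 8 ≥ 4; Ben: 7 ≥ 5). Ava gets 8.
Both the station is a pure NE (Ava: 9 ≥ 5; Ben: 13 ≥ 8). Ava gets 9.
Every other cell has a profitable deviation for at least one player. Highest of {8, 9} is 9.

9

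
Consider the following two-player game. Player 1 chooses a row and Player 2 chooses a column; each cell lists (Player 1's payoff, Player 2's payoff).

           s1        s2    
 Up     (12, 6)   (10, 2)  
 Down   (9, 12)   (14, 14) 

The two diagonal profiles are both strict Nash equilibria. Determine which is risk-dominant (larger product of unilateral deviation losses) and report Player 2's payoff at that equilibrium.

6

At (Up, s1): Player 1 loses 12 − 9 = 3 by deviating; Player 2 loses 6 − 2 = 4. Product = 3·4 = 12.
At (Down, s2): Player 1 loses 14 − 10 = 4 by deviating; Player 2 loses 14 − 12 = 2. Product = 4·2 = 8.
12 > 8, so (Up, s1) is risk-dominant. Player 2's payoff there is 6.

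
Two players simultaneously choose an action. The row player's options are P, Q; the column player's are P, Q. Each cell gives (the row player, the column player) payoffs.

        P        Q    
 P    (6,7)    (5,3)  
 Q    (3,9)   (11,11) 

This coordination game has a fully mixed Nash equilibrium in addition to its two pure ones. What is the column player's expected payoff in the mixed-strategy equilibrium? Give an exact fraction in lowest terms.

The row player mixes with probability p on P, chosen so the column player is indifferent: 7p + 9(1−p) = 3p + 11(1−p) gives p = 1/3.
The column player's expected payoff is 7·1/3 + 9·2/3 = 25/3.

25/3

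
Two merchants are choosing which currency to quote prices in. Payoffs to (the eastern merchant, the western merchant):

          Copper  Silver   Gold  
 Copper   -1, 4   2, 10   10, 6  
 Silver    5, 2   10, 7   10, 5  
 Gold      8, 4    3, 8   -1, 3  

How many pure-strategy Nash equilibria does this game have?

1

Both Silver: the eastern merchant gets 10 (best alternative 3); the western merchant gets 7 (best alternative 5). Neither deviates — NE.
Both Gold is not a NE: the eastern merchant would switch to Copper (10 > -1).
No other cell survives both best-response checks, so there is 1 pure NE.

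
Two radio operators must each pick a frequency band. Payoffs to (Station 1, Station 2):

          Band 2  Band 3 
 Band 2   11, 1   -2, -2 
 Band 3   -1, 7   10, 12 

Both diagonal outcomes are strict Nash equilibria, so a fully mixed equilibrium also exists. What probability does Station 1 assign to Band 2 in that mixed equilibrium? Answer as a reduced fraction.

Station 1's mix p on Band 2 must make Station 2 indifferent between Band 2 and Band 3.
Station 2's payoff from Band 2: 1p + 7(1−p). From Band 3: (-2)p + 12(1−p).
Set equal: 3p = 5(1−p) → p = 5/8.

5/8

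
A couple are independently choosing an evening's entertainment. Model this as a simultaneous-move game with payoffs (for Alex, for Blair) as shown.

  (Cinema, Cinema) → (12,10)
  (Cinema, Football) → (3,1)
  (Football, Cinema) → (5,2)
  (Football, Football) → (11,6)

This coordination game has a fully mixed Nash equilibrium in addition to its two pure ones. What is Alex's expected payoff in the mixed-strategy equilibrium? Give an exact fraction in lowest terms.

Blair mixes with probability q on Cinema, chosen so Alex is indifferent: 12q + 3(1−q) = 5q + 11(1−q) gives q = 8/15.
Alex's expected payoff (from either row, since indifferent) is 12·8/15 + 3·7/15 = 39/5.

39/5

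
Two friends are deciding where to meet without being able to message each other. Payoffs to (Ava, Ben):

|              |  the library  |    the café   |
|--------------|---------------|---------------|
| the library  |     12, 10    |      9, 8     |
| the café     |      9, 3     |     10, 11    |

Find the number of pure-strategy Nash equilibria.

Both the library: Ava gets 12 (best alternative 9); Ben gets 10 (best alternative 8). Neither deviates — NE.
Both the café: Ava gets 10 (best alternative 9); Ben gets 11 (best alternative 3). Neither deviates — NE.
(the library, the café) is not a NE: Ava would switch to the café (10 > 9).
No other cell survives both best-response checks, so there are 2 pure NE.

2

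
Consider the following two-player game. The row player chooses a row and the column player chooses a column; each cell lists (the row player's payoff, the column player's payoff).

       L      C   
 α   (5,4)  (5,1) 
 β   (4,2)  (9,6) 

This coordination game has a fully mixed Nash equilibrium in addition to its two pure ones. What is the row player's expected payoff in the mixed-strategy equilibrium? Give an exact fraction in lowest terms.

The column player mixes with probability q on L, chosen so the row player is indifferent: 5q + 5(1−q) = 4q + 9(1−q) gives q = 4/5.
The row player's expected payoff (from either row, since indifferent) is 5·4/5 + 5·1/5 = 5.

5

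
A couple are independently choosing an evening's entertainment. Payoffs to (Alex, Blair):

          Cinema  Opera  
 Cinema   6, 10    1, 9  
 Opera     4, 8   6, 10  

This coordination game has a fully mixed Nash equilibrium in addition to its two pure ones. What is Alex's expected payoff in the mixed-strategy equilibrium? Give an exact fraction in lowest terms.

Blair mixes with probability q on Cinema, chosen so Alex is indifferent: 6q + 1(1−q) = 4q + 6(1−q) gives q = 5/7.
Alex's expected payoff (from either row, since indifferent) is 6·5/7 + 1·2/7 = 32/7.

32/7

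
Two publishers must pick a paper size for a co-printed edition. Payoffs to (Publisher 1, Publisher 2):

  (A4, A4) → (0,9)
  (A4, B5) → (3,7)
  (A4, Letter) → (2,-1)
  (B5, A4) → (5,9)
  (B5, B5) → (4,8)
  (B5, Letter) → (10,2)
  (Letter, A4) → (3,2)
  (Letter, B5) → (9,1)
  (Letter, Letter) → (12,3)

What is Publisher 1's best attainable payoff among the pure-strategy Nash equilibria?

12

(B5, A4) is a pure NE (Publisher 1: 5 ≥ 3; Publisher 2: 9 ≥ 8). Publisher 1 gets 5.
Both Letter is a pure NE (Publisher 1: 12 ≥ 10; Publisher 2: 3 ≥ 2). Publisher 1 gets 12.
Every other cell has a profitable deviation for at least one player. Highest of {5, 12} is 12.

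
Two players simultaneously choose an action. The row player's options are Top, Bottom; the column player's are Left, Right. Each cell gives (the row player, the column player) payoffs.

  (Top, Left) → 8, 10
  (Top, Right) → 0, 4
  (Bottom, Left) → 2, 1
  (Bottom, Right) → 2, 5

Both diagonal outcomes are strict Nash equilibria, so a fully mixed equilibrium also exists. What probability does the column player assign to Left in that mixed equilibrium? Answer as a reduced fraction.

1/4

The column player's mix q on Left must make the row player indifferent between Top and Bottom.
The row player's payoff from Top: 8q + 0(1−q). From Bottom: 2q + 2(1−q).
Set equal: 6q = 2(1−q) → q = 2/8 = 1/4.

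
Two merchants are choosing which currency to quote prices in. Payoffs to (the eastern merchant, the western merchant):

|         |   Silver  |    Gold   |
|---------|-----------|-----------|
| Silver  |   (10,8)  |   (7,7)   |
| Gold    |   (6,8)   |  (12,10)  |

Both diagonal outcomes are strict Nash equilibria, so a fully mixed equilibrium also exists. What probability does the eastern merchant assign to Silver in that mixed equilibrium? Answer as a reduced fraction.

2/3

The eastern merchant's mix p on Silver must make the western merchant indifferent between Silver and Gold.
The western merchant's payoff from Silver: 8p + 8(1−p). From Gold: 7p + 10(1−p).
Set equal: 1p = 2(1−p) → p = 2/3.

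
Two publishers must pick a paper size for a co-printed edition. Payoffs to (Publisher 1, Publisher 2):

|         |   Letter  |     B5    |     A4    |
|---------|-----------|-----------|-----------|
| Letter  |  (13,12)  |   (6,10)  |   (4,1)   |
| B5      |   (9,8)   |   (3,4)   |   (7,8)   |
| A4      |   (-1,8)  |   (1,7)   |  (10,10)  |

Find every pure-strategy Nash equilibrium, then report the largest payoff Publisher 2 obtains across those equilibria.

12

Both Letter is a pure NE (Publisher 1: 13 ≥ 9; Publisher 2: 12 ≥ 10). Publisher 2 gets 12.
Both A4 is a pure NE (Publisher 1: 10 ≥ 7; Publisher 2: 10 ≥ 8). Publisher 2 gets 10.
Every other cell has a profitable deviation for at least one player. Highest of {12, 10} is 12.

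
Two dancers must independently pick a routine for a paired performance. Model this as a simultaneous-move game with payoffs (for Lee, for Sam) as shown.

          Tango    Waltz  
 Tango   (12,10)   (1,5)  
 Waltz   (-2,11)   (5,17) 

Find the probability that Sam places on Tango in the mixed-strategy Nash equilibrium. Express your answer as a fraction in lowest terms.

2/9

Sam's mix q on Tango must make Lee indifferent between Tango and Waltz.
Lee's payoff from Tango: 12q + 1(1−q). From Waltz: (-2)q + 5(1−q).
Set equal: 14q = 4(1−q) → q = 4/18 = 2/9.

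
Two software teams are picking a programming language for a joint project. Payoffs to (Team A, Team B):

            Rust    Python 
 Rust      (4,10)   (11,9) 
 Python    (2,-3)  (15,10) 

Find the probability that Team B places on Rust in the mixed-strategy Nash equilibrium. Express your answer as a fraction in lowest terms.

2/3

Team B's mix q on Rust must make Team A indifferent between Rust and Python.
Team A's payoff from Rust: 4q + 11(1−q). From Python: 2q + 15(1−q).
Set equal: 2q = 4(1−q) → q = 4/6 = 2/3.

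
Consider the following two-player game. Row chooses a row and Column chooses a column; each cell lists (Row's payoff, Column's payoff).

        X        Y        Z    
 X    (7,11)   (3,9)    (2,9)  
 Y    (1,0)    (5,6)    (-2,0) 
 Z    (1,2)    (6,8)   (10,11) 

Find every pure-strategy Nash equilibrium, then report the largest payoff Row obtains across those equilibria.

Both X is a pure NE (Row: 7 ≥ 1; Column: 11 ≥ 9). Row gets 7.
Both Z is a pure NE (Row: 10 ≥ 2; Column: 11 ≥ 8). Row gets 10.
Every other cell has a profitable deviation for at least one player. Highest of {7, 10} is 10.

10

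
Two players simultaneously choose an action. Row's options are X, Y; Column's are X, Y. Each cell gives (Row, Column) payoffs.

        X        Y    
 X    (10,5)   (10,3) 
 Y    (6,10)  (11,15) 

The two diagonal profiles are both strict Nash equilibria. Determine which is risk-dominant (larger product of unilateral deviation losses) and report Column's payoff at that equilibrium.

5

At both X: Row loses 10 − 6 = 4 by deviating; Column loses 5 − 3 = 2. Product = 4·2 = 8.
At both Y: Row loses 11 − 10 = 1 by deviating; Column loses 15 − 10 = 5. Product = 1·5 = 5.
8 > 5, so both X is risk-dominant. Column's payoff there is 5.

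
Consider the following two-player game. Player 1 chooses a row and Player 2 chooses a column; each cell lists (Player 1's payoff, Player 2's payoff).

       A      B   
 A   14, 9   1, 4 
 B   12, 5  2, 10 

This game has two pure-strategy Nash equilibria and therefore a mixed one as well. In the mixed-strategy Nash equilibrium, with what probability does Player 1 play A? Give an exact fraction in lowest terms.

1/2

Player 1's mix p on A must make Player 2 indifferent between A and B.
Player 2's payoff from A: 9p + 5(1−p). From B: 4p + 10(1−p).
Set equal: 5p = 5(1−p) → p = 5/10 = 1/2.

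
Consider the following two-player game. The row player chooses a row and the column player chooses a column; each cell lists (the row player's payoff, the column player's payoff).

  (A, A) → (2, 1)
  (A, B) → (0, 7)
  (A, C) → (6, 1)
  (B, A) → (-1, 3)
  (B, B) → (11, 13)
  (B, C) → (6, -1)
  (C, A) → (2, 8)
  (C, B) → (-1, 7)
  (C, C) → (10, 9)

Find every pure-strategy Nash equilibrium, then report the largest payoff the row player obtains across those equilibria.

Both B is a pure NE (the row player: 11 ≥ 0; the column player: 13 ≥ 3). The row player gets 11.
Both C is a pure NE (the row player: 10 ≥ 6; the column player: 9 ≥ 8). The row player gets 10.
Every other cell has a profitable deviation for at least one player. Highest of {11, 10} is 11.

11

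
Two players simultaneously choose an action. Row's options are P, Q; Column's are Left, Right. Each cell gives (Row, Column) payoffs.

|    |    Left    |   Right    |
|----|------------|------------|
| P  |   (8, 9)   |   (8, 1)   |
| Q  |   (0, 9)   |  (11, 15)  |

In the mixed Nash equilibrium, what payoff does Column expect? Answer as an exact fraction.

Row mixes with probability p on P, chosen so Column is indifferent: 9p + 9(1−p) = 1p + 15(1−p) gives p = 3/7.
Column's expected payoff is 9·3/7 + 9·4/7 = 9.

9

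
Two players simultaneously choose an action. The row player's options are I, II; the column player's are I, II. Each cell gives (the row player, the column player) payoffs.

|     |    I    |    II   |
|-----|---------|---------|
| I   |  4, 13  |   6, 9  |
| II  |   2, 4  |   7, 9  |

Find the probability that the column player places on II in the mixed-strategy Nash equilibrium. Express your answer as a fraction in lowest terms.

The column player's mix q on I must make the row player indifferent between I and II.
The row player's payoff from I: 4q + 6(1−q). From II: 2q + 7(1−q).
Set equal: 2q = 1(1−q) → q = 1/3.
Probability on II is 1 − 1/3 = 2/3.

2/3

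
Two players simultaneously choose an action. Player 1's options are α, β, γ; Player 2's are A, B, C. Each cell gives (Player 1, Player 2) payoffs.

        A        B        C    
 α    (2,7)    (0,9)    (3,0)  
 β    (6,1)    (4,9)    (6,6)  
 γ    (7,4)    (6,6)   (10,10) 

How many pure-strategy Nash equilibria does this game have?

(γ, C): Player 1 gets 10 (best alternative 6); Player 2 gets 10 (best alternative 6). Neither deviates — NE.
(β, B) is not a NE: Player 1 would switch to γ (6 > 4).
No other cell survives both best-response checks, so there is 1 pure NE.

1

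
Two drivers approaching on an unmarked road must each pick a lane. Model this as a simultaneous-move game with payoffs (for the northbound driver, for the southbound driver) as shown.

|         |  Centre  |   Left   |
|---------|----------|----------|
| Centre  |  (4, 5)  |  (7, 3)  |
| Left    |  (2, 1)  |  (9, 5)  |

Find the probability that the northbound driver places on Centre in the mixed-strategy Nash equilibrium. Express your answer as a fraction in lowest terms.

The northbound driver's mix p on Centre must make the southbound driver indifferent between Centre and Left.
The southbound driver's payoff from Centre: 5p + 1(1−p). From Left: 3p + 5(1−p).
Set equal: 2p = 4(1−p) → p = 4/6 = 2/3.

2/3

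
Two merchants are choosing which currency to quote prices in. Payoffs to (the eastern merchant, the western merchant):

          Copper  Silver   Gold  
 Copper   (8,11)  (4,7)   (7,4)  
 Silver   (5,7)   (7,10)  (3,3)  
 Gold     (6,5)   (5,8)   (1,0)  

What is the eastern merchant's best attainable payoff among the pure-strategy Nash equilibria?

Both Copper is a pure NE (the eastern merchant: 8 ≥ 6; the western merchant: 11 ≥ 7). The eastern merchant gets 8.
Both Silver is a pure NE (the eastern merchant: 7 ≥ 5; the western merchant: 10 ≥ 7). The eastern merchant gets 7.
Every other cell has a profitable deviation for at least one player. Highest of {8, 7} is 8.

8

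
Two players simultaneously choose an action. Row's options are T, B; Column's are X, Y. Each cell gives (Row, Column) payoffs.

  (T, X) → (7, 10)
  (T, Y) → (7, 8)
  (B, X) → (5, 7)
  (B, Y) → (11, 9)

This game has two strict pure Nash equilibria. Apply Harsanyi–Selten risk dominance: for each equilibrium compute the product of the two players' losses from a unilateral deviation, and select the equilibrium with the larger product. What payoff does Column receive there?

At (T, X): Row loses 7 − 5 = 2 by deviating; Column loses 10 − 8 = 2. Product = 2·2 = 4.
At (B, Y): Row loses 11 − 7 = 4 by deviating; Column loses 9 − 7 = 2. Product = 4·2 = 8.
8 > 4, so (B, Y) is risk-dominant. Column's payoff there is 9.

9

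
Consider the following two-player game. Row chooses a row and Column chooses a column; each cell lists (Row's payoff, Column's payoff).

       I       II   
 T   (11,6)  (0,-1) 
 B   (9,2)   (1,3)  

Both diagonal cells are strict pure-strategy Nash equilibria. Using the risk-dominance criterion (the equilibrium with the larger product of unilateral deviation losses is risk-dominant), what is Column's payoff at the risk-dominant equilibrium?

At (T, I): Row loses 11 − 9 = 2 by deviating; Column loses 6 − (-1) = 7. Product = 2·7 = 14.
At (B, II): Row loses 1 − 0 = 1 by deviating; Column loses 3 − 2 = 1. Product = 1·1 = 1.
14 > 1, so (T, I) is risk-dominant. Column's payoff there is 6.

6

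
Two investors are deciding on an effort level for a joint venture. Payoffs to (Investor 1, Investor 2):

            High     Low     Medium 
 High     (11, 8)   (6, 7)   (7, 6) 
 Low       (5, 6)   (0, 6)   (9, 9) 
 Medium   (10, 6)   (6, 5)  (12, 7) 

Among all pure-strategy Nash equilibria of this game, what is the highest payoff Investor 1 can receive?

12

Both High is a pure NE (Investor 1: 11 ≥ 10; Investor 2: 8 ≥ 7). Investor 1 gets 11.
Both Medium is a pure NE (Investor 1: 12 ≥ 9; Investor 2: 7 ≥ 6). Investor 1 gets 12.
Every other cell has a profitable deviation for at least one player. Highest of {11, 12} is 12.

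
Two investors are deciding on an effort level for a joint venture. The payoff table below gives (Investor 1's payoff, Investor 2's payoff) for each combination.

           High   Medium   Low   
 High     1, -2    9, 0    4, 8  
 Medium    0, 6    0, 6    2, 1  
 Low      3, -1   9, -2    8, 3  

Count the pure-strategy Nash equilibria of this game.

1

Both Low: Investor 1 gets 8 (best alternative 4); Investor 2 gets 3 (best alternative -1). Neither deviates — NE.
Both High is not a NE: Investor 1 would switch to Low (3 > 1).
No other cell survives both best-response checks, so there is 1 pure NE.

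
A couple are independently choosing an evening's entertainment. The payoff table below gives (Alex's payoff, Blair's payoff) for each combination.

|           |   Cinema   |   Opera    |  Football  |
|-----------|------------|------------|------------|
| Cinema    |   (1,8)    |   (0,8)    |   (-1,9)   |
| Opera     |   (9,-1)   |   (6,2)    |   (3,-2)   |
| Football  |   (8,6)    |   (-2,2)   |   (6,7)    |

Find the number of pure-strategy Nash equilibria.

Both Opera: Alex gets 6 (best alternative 0); Blair gets 2 (best alternative -1). Neither deviates — NE.
Both Football: Alex gets 6 (best alternative 3); Blair gets 7 (best alternative 6). Neither deviates — NE.
Both Cinema is not a NE: Alex would switch to Opera (9 > 1).
No other cell survives both best-response checks, so there are 2 pure NE.

2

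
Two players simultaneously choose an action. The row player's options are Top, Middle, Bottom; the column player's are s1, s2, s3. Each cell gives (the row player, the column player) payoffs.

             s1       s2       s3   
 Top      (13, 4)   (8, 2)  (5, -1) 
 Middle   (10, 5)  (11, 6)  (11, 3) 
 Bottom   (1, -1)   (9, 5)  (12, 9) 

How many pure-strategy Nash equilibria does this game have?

(Top, s1): the row player gets 13 (best alternative 10); the column player gets 4 (best alternative 2). Neither deviates — NE.
(Middle, s2): the row player gets 11 (best alternative 9); the column player gets 6 (best alternative 5). Neither deviates — NE.
(Bottom, s3): the row player gets 12 (best alternative 11); the column player gets 9 (best alternative 5). Neither deviates — NE.
(Bottom, s1) is not a NE: the row player would switch to Top (13 > 1).
No other cell survives both best-response checks, so there are 3 pure NE.

3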